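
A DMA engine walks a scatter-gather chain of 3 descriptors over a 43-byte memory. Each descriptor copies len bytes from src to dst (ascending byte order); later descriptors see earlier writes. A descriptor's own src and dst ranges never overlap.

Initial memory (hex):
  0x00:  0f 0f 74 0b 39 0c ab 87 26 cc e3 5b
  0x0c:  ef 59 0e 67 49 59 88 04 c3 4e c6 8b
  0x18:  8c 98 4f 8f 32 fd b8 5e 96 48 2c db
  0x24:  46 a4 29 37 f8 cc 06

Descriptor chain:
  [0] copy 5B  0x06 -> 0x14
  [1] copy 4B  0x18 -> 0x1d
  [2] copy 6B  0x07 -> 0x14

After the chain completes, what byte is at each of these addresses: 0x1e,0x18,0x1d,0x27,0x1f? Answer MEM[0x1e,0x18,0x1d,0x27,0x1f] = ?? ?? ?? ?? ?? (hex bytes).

[0] 0x06->0x14 len=5 : ab 87 26 cc e3
[1] 0x18->0x1d len=4 : e3 98 4f 8f
[2] 0x07->0x14 len=6 : 87 26 cc e3 5b ef
query mem[0x1e]=0x98, mem[0x18]=0x5b, mem[0x1d]=0xe3, mem[0x27]=0x37, mem[0x1f]=0x4f

MEM[0x1e,0x18,0x1d,0x27,0x1f] = 98 5b e3 37 4f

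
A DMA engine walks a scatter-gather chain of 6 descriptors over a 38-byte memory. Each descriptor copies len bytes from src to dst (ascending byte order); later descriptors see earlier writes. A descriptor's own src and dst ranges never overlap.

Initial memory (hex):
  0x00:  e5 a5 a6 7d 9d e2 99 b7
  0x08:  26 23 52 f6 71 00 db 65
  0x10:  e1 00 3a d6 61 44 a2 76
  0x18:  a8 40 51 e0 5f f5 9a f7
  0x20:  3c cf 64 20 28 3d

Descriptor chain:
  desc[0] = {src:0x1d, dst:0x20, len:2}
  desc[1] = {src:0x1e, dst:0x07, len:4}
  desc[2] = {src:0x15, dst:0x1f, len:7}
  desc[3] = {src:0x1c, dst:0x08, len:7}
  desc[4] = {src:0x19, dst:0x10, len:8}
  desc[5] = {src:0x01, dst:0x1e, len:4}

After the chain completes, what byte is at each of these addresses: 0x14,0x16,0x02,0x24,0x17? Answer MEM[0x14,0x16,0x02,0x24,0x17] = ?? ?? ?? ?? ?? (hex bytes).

MEM[0x14,0x16,0x02,0x24,0x17] = f5 44 a6 51 a2

D0: mem[0x20..0x21] <- [f5 9a]
D1: mem[0x07..0x0a] <- [9a f7 f5 9a]
D2: mem[0x1f..0x25] <- [44 a2 76 a8 40 51 e0]
D3: mem[0x08..0x0e] <- [5f f5 9a 44 a2 76 a8]
D4: mem[0x10..0x17] <- [40 51 e0 5f f5 9a 44 a2]
D5: mem[0x1e..0x21] <- [a5 a6 7d 9d]
query mem[0x14]=0xf5, mem[0x16]=0x44, mem[0x02]=0xa6, mem[0x24]=0x51, mem[0x17]=0xa2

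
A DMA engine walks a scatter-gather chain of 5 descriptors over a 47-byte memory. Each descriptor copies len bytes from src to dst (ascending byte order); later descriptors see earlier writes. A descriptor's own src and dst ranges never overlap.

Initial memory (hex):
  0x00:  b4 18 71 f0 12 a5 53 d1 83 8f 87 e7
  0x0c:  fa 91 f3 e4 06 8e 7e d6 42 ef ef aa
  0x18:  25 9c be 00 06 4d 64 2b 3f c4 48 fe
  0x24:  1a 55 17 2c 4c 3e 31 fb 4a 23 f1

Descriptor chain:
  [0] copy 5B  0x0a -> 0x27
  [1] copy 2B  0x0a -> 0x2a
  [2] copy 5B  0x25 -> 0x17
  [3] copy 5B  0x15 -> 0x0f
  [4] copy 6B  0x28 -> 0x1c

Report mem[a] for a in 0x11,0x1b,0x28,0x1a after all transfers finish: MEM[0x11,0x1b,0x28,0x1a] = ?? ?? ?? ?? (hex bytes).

MEM[0x11,0x1b,0x28,0x1a] = 55 fa e7 e7

  after D0: wrote 5B at 0x27 = 87e7fa91f3
  after D1: wrote 2B at 0x2a = 87e7
  after D2: wrote 5B at 0x17 = 551787e7fa
  after D3: wrote 5B at 0x0f = efef551787
  after D4: wrote 6B at 0x1c = e7fa87e74a23
query mem[0x11]=0x55, mem[0x1b]=0xfa, mem[0x28]=0xe7, mem[0x1a]=0xe7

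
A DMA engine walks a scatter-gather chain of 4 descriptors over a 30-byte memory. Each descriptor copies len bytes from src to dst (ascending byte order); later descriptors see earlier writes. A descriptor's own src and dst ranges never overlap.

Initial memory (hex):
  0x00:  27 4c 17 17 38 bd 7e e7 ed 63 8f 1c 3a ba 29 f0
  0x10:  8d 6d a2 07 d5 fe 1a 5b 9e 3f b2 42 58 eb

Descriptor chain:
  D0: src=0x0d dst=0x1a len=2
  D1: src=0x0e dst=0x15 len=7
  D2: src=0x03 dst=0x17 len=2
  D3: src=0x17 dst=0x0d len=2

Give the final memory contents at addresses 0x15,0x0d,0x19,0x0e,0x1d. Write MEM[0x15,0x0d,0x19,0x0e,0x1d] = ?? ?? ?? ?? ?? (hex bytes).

MEM[0x15,0x0d,0x19,0x0e,0x1d] = 29 17 a2 38 eb

[0] 0x0d->0x1a len=2 : ba 29
[1] 0x0e->0x15 len=7 : 29 f0 8d 6d a2 07 d5
[2] 0x03->0x17 len=2 : 17 38
[3] 0x17->0x0d len=2 : 17 38
query mem[0x15]=0x29, mem[0x0d]=0x17, mem[0x19]=0xa2, mem[0x0e]=0x38, mem[0x1d]=0xeb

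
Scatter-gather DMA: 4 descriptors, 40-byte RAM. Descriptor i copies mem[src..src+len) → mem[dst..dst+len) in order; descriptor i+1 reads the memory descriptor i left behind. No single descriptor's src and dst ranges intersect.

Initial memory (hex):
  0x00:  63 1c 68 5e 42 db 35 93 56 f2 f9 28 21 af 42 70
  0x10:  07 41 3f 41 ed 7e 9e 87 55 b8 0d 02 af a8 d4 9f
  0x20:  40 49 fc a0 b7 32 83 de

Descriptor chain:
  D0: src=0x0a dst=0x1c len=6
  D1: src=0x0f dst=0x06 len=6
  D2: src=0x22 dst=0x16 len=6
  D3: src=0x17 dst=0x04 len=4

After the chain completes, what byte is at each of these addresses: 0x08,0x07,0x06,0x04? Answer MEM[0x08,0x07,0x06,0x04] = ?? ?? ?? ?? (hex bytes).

MEM[0x08,0x07,0x06,0x04] = 41 83 32 a0

#0 dst[0x1c+6] := {0xf9,0x28,0x21,0xaf,0x42,0x70}
#1 dst[0x06+6] := {0x70,0x07,0x41,0x3f,0x41,0xed}
#2 dst[0x16+6] := {0xfc,0xa0,0xb7,0x32,0x83,0xde}
#3 dst[0x04+4] := {0xa0,0xb7,0x32,0x83}
query mem[0x08]=0x41, mem[0x07]=0x83, mem[0x06]=0x32, mem[0x04]=0xa0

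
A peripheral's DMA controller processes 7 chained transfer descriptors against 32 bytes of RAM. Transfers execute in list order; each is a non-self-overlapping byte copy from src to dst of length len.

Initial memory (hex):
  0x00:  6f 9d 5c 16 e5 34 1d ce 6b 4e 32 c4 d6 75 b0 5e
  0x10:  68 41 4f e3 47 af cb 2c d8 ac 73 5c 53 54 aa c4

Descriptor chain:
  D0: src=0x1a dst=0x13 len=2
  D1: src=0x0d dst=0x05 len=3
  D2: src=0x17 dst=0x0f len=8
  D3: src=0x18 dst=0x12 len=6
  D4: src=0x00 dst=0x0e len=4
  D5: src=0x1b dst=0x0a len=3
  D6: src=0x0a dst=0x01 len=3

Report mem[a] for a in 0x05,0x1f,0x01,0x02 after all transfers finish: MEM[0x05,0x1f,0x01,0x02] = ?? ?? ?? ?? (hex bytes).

MEM[0x05,0x1f,0x01,0x02] = 75 c4 5c 53

[0] 0x1a->0x13 len=2 : 73 5c
[1] 0x0d->0x05 len=3 : 75 b0 5e
[2] 0x17->0x0f len=8 : 2c d8 ac 73 5c 53 54 aa
[3] 0x18->0x12 len=6 : d8 ac 73 5c 53 54
[4] 0x00->0x0e len=4 : 6f 9d 5c 16
[5] 0x1b->0x0a len=3 : 5c 53 54
[6] 0x0a->0x01 len=3 : 5c 53 54
query mem[0x05]=0x75, mem[0x1f]=0xc4, mem[0x01]=0x5c, mem[0x02]=0x53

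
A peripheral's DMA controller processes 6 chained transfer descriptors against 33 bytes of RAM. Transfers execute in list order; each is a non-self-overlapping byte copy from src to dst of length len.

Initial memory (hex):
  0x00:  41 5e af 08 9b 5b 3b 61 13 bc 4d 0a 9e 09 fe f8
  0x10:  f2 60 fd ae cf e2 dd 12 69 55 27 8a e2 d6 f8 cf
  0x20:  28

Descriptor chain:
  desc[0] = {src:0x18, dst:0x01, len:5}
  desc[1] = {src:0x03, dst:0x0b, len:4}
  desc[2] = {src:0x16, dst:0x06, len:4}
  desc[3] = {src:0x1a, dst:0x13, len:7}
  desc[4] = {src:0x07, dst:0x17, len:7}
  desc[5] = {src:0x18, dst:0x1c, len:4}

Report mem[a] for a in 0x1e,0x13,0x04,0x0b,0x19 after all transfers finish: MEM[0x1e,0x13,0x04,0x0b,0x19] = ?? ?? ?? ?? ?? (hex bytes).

[0] 0x18->0x01 len=5 : 69 55 27 8a e2
[1] 0x03->0x0b len=4 : 27 8a e2 3b
[2] 0x16->0x06 len=4 : dd 12 69 55
[3] 0x1a->0x13 len=7 : 27 8a e2 d6 f8 cf 28
[4] 0x07->0x17 len=7 : 12 69 55 4d 27 8a e2
[5] 0x18->0x1c len=4 : 69 55 4d 27
query mem[0x1e]=0x4d, mem[0x13]=0x27, mem[0x04]=0x8a, mem[0x0b]=0x27, mem[0x19]=0x55

MEM[0x1e,0x13,0x04,0x0b,0x19] = 4d 27 8a 27 55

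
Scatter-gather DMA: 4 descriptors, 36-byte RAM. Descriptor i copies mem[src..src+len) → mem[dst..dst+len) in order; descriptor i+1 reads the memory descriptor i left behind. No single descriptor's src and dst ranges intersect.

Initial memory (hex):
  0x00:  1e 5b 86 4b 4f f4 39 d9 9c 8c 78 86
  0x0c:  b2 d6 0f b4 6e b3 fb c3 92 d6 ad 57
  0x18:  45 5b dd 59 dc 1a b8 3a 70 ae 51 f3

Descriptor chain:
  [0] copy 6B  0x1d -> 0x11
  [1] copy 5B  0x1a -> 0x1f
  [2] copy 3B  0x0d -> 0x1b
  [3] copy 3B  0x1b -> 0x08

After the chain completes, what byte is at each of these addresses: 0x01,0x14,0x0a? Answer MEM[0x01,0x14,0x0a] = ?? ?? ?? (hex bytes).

MEM[0x01,0x14,0x0a] = 5b 70 b4

  after D0: wrote 6B at 0x11 = 1ab83a70ae51
  after D1: wrote 5B at 0x1f = dd59dc1ab8
  after D2: wrote 3B at 0x1b = d60fb4
  after D3: wrote 3B at 0x08 = d60fb4
query mem[0x01]=0x5b, mem[0x14]=0x70, mem[0x0a]=0xb4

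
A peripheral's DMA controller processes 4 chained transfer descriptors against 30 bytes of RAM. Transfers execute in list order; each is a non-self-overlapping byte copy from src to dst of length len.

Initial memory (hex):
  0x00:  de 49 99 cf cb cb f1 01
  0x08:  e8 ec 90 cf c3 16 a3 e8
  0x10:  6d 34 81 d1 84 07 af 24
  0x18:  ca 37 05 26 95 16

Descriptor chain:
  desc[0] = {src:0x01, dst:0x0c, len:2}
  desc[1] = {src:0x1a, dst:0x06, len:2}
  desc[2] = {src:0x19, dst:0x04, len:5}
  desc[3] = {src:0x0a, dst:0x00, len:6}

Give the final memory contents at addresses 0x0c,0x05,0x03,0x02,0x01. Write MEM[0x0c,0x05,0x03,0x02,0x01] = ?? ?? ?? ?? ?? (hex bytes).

MEM[0x0c,0x05,0x03,0x02,0x01] = 49 e8 99 49 cf

  after D0: wrote 2B at 0x0c = 4999
  after D1: wrote 2B at 0x06 = 0526
  after D2: wrote 5B at 0x04 = 3705269516
  after D3: wrote 6B at 0x00 = 90cf4999a3e8
query mem[0x0c]=0x49, mem[0x05]=0xe8, mem[0x03]=0x99, mem[0x02]=0x49, mem[0x01]=0xcf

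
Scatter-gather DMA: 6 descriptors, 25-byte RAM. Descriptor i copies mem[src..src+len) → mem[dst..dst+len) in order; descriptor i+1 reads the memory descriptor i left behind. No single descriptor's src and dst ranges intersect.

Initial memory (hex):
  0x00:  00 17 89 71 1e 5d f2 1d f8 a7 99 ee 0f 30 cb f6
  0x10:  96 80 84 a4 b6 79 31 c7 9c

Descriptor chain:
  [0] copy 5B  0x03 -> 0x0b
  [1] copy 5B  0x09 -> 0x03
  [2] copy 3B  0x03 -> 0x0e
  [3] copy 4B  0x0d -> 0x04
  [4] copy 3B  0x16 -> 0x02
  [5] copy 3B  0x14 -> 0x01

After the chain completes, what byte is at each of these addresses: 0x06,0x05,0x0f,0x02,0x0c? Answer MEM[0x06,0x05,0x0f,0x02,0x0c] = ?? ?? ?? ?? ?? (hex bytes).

#0 dst[0x0b+5] := {0x71,0x1e,0x5d,0xf2,0x1d}
#1 dst[0x03+5] := {0xa7,0x99,0x71,0x1e,0x5d}
#2 dst[0x0e+3] := {0xa7,0x99,0x71}
#3 dst[0x04+4] := {0x5d,0xa7,0x99,0x71}
#4 dst[0x02+3] := {0x31,0xc7,0x9c}
#5 dst[0x01+3] := {0xb6,0x79,0x31}
query mem[0x06]=0x99, mem[0x05]=0xa7, mem[0x0f]=0x99, mem[0x02]=0x79, mem[0x0c]=0x1e

MEM[0x06,0x05,0x0f,0x02,0x0c] = 99 a7 99 79 1e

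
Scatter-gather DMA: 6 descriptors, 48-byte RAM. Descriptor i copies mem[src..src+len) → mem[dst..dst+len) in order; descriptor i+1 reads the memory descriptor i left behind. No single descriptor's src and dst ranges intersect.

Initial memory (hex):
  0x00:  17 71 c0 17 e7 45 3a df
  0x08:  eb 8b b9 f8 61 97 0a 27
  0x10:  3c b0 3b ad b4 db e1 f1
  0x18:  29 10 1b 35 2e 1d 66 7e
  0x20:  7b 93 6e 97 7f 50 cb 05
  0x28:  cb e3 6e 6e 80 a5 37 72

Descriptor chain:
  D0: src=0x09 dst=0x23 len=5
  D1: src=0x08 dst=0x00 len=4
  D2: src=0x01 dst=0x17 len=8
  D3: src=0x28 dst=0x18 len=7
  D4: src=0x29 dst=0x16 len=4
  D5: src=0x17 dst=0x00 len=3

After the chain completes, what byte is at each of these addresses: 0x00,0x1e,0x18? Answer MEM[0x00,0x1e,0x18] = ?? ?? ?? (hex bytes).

[0] 0x09->0x23 len=5 : 8b b9 f8 61 97
[1] 0x08->0x00 len=4 : eb 8b b9 f8
[2] 0x01->0x17 len=8 : 8b b9 f8 e7 45 3a df eb
[3] 0x28->0x18 len=7 : cb e3 6e 6e 80 a5 37
[4] 0x29->0x16 len=4 : e3 6e 6e 80
[5] 0x17->0x00 len=3 : 6e 6e 80
query mem[0x00]=0x6e, mem[0x1e]=0x37, mem[0x18]=0x6e

MEM[0x00,0x1e,0x18] = 6e 37 6e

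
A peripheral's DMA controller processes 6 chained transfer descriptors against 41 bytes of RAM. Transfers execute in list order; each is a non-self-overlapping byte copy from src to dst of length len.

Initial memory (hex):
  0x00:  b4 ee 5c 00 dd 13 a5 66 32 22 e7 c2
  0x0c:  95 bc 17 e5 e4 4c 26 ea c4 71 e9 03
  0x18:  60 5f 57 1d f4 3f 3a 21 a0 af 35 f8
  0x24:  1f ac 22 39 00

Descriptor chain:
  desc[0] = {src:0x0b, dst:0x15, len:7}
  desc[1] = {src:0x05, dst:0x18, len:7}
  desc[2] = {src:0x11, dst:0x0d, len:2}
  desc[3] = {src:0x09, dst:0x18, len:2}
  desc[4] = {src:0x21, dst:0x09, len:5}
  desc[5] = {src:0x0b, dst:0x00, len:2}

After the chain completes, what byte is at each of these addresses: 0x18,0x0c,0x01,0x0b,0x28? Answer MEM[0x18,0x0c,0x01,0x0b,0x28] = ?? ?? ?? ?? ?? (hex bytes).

MEM[0x18,0x0c,0x01,0x0b,0x28] = 22 1f 1f f8 00

D0: mem[0x15..0x1b] <- [c2 95 bc 17 e5 e4 4c]
D1: mem[0x18..0x1e] <- [13 a5 66 32 22 e7 c2]
D2: mem[0x0d..0x0e] <- [4c 26]
D3: mem[0x18..0x19] <- [22 e7]
D4: mem[0x09..0x0d] <- [af 35 f8 1f ac]
D5: mem[0x00..0x01] <- [f8 1f]
query mem[0x18]=0x22, mem[0x0c]=0x1f, mem[0x01]=0x1f, mem[0x0b]=0xf8, mem[0x28]=0x00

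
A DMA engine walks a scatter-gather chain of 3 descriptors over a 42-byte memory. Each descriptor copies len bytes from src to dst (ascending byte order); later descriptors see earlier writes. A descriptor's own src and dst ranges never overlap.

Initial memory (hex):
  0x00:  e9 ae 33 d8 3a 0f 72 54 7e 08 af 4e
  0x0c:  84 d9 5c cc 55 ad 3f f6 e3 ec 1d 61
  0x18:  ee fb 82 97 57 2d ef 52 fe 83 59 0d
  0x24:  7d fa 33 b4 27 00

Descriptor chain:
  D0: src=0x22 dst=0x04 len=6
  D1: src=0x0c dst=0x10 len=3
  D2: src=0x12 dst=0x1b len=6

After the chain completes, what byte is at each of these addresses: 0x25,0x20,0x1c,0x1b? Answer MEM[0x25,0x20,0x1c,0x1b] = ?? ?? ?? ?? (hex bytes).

D0: mem[0x04..0x09] <- [59 0d 7d fa 33 b4]
D1: mem[0x10..0x12] <- [84 d9 5c]
D2: mem[0x1b..0x20] <- [5c f6 e3 ec 1d 61]
query mem[0x25]=0xfa, mem[0x20]=0x61, mem[0x1c]=0xf6, mem[0x1b]=0x5c

MEM[0x25,0x20,0x1c,0x1b] = fa 61 f6 5c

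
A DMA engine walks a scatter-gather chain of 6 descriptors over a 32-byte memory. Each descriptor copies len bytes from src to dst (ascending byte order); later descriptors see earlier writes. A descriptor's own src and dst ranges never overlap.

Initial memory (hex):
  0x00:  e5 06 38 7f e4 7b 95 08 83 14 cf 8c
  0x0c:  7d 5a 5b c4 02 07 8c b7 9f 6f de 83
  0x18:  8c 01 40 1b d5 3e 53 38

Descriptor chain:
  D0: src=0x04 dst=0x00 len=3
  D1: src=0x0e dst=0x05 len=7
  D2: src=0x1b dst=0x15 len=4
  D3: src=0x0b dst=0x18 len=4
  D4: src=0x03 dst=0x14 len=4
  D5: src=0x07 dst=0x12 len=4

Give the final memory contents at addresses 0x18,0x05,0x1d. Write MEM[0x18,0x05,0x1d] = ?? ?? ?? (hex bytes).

MEM[0x18,0x05,0x1d] = 9f 5b 3e

[0] 0x04->0x00 len=3 : e4 7b 95
[1] 0x0e->0x05 len=7 : 5b c4 02 07 8c b7 9f
[2] 0x1b->0x15 len=4 : 1b d5 3e 53
[3] 0x0b->0x18 len=4 : 9f 7d 5a 5b
[4] 0x03->0x14 len=4 : 7f e4 5b c4
[5] 0x07->0x12 len=4 : 02 07 8c b7
query mem[0x18]=0x9f, mem[0x05]=0x5b, mem[0x1d]=0x3e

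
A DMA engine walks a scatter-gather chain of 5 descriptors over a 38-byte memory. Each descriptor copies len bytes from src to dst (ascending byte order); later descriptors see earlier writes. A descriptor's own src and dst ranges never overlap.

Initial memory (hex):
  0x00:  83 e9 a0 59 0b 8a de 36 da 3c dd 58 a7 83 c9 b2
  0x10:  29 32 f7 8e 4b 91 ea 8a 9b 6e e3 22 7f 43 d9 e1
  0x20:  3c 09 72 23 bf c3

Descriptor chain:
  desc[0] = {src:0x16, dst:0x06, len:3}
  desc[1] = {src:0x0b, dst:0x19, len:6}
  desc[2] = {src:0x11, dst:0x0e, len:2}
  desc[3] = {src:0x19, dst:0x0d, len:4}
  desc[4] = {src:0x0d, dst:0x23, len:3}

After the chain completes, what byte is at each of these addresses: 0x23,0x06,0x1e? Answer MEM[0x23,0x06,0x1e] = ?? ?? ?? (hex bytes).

MEM[0x23,0x06,0x1e] = 58 ea 29

D0: mem[0x06..0x08] <- [ea 8a 9b]
D1: mem[0x19..0x1e] <- [58 a7 83 c9 b2 29]
D2: mem[0x0e..0x0f] <- [32 f7]
D3: mem[0x0d..0x10] <- [58 a7 83 c9]
D4: mem[0x23..0x25] <- [58 a7 83]
query mem[0x23]=0x58, mem[0x06]=0xea, mem[0x1e]=0x29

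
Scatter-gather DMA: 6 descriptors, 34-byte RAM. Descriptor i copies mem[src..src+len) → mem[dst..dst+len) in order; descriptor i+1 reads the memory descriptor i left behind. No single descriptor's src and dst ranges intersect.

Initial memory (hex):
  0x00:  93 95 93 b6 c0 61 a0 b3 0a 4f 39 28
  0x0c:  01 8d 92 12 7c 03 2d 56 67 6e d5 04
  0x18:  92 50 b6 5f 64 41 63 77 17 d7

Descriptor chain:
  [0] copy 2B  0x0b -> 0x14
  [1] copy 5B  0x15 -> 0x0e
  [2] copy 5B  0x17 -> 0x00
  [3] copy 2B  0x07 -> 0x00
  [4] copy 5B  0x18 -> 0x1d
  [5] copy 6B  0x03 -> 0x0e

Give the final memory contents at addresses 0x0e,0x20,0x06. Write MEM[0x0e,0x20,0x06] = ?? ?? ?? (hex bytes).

[0] 0x0b->0x14 len=2 : 28 01
[1] 0x15->0x0e len=5 : 01 d5 04 92 50
[2] 0x17->0x00 len=5 : 04 92 50 b6 5f
[3] 0x07->0x00 len=2 : b3 0a
[4] 0x18->0x1d len=5 : 92 50 b6 5f 64
[5] 0x03->0x0e len=6 : b6 5f 61 a0 b3 0a
query mem[0x0e]=0xb6, mem[0x20]=0x5f, mem[0x06]=0xa0

MEM[0x0e,0x20,0x06] = b6 5f a0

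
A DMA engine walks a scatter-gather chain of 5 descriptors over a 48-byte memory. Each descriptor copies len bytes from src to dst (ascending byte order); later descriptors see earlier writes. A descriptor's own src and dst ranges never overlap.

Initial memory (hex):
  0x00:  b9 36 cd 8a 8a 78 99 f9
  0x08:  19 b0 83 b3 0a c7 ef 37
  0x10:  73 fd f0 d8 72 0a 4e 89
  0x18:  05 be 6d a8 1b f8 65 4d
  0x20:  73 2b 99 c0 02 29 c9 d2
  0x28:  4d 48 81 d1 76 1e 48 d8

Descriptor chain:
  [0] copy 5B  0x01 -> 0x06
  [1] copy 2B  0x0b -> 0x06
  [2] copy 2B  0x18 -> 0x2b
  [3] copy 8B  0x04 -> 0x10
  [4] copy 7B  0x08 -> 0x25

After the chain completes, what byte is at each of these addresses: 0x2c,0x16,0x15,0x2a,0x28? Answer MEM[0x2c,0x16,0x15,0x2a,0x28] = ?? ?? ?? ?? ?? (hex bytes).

D0: mem[0x06..0x0a] <- [36 cd 8a 8a 78]
D1: mem[0x06..0x07] <- [b3 0a]
D2: mem[0x2b..0x2c] <- [05 be]
D3: mem[0x10..0x17] <- [8a 78 b3 0a 8a 8a 78 b3]
D4: mem[0x25..0x2b] <- [8a 8a 78 b3 0a c7 ef]
query mem[0x2c]=0xbe, mem[0x16]=0x78, mem[0x15]=0x8a, mem[0x2a]=0xc7, mem[0x28]=0xb3

MEM[0x2c,0x16,0x15,0x2a,0x28] = be 78 8a c7 b3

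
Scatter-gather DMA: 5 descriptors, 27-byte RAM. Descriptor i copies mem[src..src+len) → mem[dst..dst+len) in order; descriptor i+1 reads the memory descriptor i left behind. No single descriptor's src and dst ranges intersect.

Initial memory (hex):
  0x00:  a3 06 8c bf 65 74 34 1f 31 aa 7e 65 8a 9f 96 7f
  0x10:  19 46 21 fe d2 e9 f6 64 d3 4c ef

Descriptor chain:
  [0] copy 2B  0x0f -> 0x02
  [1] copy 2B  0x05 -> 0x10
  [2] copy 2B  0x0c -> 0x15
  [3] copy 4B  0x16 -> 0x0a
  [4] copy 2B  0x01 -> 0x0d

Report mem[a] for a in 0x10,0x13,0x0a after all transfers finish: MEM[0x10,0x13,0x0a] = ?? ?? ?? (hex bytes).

D0: mem[0x02..0x03] <- [7f 19]
D1: mem[0x10..0x11] <- [74 34]
D2: mem[0x15..0x16] <- [8a 9f]
D3: mem[0x0a..0x0d] <- [9f 64 d3 4c]
D4: mem[0x0d..0x0e] <- [06 7f]
query mem[0x10]=0x74, mem[0x13]=0xfe, mem[0x0a]=0x9f

MEM[0x10,0x13,0x0a] = 74 fe 9f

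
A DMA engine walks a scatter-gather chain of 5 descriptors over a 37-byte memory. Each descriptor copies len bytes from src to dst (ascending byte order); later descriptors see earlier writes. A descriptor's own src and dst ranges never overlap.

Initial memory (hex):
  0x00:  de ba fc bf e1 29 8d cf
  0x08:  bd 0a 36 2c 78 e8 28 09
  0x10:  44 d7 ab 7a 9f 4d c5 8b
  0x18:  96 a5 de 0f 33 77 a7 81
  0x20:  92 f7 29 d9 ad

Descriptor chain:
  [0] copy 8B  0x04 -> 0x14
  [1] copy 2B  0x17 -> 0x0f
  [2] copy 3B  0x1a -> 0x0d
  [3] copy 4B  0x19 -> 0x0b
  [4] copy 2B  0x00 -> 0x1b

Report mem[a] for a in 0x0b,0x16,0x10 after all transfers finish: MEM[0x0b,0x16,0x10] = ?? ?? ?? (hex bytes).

MEM[0x0b,0x16,0x10] = 0a 8d bd

  after D0: wrote 8B at 0x14 = e1298dcfbd0a362c
  after D1: wrote 2B at 0x0f = cfbd
  after D2: wrote 3B at 0x0d = 362c33
  after D3: wrote 4B at 0x0b = 0a362c33
  after D4: wrote 2B at 0x1b = deba
query mem[0x0b]=0x0a, mem[0x16]=0x8d, mem[0x10]=0xbd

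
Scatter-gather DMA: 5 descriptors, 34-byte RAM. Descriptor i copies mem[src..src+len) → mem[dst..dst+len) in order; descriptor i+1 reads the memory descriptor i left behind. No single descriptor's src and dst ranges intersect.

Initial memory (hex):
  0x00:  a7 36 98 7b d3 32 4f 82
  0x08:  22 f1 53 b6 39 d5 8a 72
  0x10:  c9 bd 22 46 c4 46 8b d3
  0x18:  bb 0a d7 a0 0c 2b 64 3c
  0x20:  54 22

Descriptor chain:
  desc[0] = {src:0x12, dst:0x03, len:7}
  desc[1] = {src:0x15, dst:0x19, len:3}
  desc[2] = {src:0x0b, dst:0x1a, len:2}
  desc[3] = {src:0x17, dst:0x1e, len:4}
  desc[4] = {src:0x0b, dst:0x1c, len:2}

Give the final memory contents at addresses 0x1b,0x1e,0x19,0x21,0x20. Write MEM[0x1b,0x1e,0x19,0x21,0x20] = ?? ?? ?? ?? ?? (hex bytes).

  after D0: wrote 7B at 0x03 = 2246c4468bd3bb
  after D1: wrote 3B at 0x19 = 468bd3
  after D2: wrote 2B at 0x1a = b639
  after D3: wrote 4B at 0x1e = d3bb46b6
  after D4: wrote 2B at 0x1c = b639
query mem[0x1b]=0x39, mem[0x1e]=0xd3, mem[0x19]=0x46, mem[0x21]=0xb6, mem[0x20]=0x46

MEM[0x1b,0x1e,0x19,0x21,0x20] = 39 d3 46 b6 46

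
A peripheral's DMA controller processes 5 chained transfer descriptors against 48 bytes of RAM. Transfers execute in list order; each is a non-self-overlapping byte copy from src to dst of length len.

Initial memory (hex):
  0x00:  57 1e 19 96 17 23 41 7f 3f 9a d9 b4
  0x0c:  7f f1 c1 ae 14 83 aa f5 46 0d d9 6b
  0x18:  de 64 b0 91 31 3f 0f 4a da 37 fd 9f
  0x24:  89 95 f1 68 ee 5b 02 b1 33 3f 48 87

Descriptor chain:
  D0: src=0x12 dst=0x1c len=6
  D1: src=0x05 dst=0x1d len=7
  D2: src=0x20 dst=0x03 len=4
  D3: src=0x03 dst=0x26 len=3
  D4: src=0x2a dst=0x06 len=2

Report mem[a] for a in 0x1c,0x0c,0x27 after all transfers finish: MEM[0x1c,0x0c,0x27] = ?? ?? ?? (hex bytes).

[0] 0x12->0x1c len=6 : aa f5 46 0d d9 6b
[1] 0x05->0x1d len=7 : 23 41 7f 3f 9a d9 b4
[2] 0x20->0x03 len=4 : 3f 9a d9 b4
[3] 0x03->0x26 len=3 : 3f 9a d9
[4] 0x2a->0x06 len=2 : 02 b1
query mem[0x1c]=0xaa, mem[0x0c]=0x7f, mem[0x27]=0x9a

MEM[0x1c,0x0c,0x27] = aa 7f 9a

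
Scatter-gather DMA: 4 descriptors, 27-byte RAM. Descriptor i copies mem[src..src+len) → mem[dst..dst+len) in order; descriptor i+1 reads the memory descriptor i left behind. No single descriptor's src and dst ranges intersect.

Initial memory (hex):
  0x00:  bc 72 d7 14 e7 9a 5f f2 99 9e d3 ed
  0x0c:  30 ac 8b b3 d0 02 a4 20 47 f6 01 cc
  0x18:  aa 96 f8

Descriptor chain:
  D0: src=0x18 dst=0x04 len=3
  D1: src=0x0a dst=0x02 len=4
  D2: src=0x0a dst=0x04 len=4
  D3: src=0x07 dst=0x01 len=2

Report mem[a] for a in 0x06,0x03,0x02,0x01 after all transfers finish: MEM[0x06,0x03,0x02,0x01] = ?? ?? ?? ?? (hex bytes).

MEM[0x06,0x03,0x02,0x01] = 30 ed 99 ac

D0: mem[0x04..0x06] <- [aa 96 f8]
D1: mem[0x02..0x05] <- [d3 ed 30 ac]
D2: mem[0x04..0x07] <- [d3 ed 30 ac]
D3: mem[0x01..0x02] <- [ac 99]
query mem[0x06]=0x30, mem[0x03]=0xed, mem[0x02]=0x99, mem[0x01]=0xac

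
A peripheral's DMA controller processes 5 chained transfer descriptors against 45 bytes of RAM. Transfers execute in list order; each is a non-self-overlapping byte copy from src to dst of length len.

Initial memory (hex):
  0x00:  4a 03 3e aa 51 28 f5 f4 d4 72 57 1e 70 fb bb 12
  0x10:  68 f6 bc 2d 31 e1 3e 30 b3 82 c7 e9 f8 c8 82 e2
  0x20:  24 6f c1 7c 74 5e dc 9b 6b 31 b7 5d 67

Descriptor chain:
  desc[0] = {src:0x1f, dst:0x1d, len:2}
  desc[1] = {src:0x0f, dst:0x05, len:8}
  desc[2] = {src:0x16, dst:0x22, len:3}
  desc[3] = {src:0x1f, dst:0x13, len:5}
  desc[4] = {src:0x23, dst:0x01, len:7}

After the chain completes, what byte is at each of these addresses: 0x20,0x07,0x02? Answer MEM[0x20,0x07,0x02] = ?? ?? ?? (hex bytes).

#0 dst[0x1d+2] := {0xe2,0x24}
#1 dst[0x05+8] := {0x12,0x68,0xf6,0xbc,0x2d,0x31,0xe1,0x3e}
#2 dst[0x22+3] := {0x3e,0x30,0xb3}
#3 dst[0x13+5] := {0xe2,0x24,0x6f,0x3e,0x30}
#4 dst[0x01+7] := {0x30,0xb3,0x5e,0xdc,0x9b,0x6b,0x31}
query mem[0x20]=0x24, mem[0x07]=0x31, mem[0x02]=0xb3

MEM[0x20,0x07,0x02] = 24 31 b3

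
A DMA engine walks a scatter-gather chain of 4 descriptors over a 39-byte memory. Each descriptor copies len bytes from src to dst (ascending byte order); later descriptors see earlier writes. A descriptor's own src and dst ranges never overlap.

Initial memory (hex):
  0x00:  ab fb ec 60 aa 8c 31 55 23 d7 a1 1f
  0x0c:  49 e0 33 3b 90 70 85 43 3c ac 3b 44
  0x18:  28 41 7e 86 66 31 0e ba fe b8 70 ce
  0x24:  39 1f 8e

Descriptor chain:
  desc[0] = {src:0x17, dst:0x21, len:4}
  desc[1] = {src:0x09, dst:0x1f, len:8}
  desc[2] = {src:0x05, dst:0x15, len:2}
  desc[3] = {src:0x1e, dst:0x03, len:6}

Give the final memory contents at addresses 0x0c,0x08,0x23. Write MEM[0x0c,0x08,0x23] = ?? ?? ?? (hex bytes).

MEM[0x0c,0x08,0x23] = 49 e0 e0

D0: mem[0x21..0x24] <- [44 28 41 7e]
D1: mem[0x1f..0x26] <- [d7 a1 1f 49 e0 33 3b 90]
D2: mem[0x15..0x16] <- [8c 31]
D3: mem[0x03..0x08] <- [0e d7 a1 1f 49 e0]
query mem[0x0c]=0x49, mem[0x08]=0xe0, mem[0x23]=0xe0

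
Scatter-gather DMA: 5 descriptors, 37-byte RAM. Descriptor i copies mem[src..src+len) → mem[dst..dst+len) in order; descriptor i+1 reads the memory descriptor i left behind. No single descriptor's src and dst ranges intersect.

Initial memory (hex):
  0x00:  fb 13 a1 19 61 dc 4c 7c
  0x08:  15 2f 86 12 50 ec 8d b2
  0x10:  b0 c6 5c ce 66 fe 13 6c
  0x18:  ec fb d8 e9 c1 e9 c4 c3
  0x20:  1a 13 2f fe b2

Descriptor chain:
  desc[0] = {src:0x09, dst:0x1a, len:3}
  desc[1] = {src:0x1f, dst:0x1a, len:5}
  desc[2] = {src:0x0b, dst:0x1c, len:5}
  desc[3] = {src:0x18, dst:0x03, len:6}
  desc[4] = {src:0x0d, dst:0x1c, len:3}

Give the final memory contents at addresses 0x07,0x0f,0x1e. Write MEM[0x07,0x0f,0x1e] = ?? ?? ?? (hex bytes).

#0 dst[0x1a+3] := {0x2f,0x86,0x12}
#1 dst[0x1a+5] := {0xc3,0x1a,0x13,0x2f,0xfe}
#2 dst[0x1c+5] := {0x12,0x50,0xec,0x8d,0xb2}
#3 dst[0x03+6] := {0xec,0xfb,0xc3,0x1a,0x12,0x50}
#4 dst[0x1c+3] := {0xec,0x8d,0xb2}
query mem[0x07]=0x12, mem[0x0f]=0xb2, mem[0x1e]=0xb2

MEM[0x07,0x0f,0x1e] = 12 b2 b2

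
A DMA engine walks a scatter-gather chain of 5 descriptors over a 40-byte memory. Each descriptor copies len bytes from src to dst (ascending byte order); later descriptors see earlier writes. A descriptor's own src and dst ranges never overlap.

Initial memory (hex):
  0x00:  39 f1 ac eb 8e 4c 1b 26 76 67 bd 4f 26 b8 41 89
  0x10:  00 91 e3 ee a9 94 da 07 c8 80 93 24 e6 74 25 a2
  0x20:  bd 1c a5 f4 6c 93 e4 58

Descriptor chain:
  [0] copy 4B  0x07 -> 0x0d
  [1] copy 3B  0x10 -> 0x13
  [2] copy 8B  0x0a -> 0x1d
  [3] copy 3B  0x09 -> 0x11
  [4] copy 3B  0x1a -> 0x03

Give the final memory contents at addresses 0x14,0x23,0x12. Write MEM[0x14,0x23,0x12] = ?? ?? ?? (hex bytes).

MEM[0x14,0x23,0x12] = 91 bd bd

#0 dst[0x0d+4] := {0x26,0x76,0x67,0xbd}
#1 dst[0x13+3] := {0xbd,0x91,0xe3}
#2 dst[0x1d+8] := {0xbd,0x4f,0x26,0x26,0x76,0x67,0xbd,0x91}
#3 dst[0x11+3] := {0x67,0xbd,0x4f}
#4 dst[0x03+3] := {0x93,0x24,0xe6}
query mem[0x14]=0x91, mem[0x23]=0xbd, mem[0x12]=0xbd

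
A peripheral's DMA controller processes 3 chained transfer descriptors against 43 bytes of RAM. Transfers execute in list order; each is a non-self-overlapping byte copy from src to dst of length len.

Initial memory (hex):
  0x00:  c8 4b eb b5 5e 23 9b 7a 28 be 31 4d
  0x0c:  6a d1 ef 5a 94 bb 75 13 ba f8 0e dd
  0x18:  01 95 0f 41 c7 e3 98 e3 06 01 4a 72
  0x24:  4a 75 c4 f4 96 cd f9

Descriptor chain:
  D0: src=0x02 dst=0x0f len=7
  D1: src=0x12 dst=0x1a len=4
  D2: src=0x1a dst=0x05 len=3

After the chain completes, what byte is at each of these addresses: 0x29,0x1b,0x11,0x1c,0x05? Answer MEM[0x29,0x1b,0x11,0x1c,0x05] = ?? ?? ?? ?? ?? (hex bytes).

MEM[0x29,0x1b,0x11,0x1c,0x05] = cd 9b 5e 7a 23

  after D0: wrote 7B at 0x0f = ebb55e239b7a28
  after D1: wrote 4B at 0x1a = 239b7a28
  after D2: wrote 3B at 0x05 = 239b7a
query mem[0x29]=0xcd, mem[0x1b]=0x9b, mem[0x11]=0x5e, mem[0x1c]=0x7a, mem[0x05]=0x23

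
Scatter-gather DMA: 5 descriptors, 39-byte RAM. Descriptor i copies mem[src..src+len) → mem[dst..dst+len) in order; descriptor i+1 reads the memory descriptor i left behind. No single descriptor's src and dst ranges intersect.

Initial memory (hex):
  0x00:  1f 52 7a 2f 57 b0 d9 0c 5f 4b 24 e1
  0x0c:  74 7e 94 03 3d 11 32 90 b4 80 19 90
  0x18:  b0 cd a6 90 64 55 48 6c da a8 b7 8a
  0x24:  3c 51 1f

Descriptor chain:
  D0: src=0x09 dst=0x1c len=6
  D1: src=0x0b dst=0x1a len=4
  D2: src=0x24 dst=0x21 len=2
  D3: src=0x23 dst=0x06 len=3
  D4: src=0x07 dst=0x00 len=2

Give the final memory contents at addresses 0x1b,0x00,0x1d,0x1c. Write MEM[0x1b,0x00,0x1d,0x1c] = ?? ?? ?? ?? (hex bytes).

MEM[0x1b,0x00,0x1d,0x1c] = 74 3c 94 7e

D0: mem[0x1c..0x21] <- [4b 24 e1 74 7e 94]
D1: mem[0x1a..0x1d] <- [e1 74 7e 94]
D2: mem[0x21..0x22] <- [3c 51]
D3: mem[0x06..0x08] <- [8a 3c 51]
D4: mem[0x00..0x01] <- [3c 51]
query mem[0x1b]=0x74, mem[0x00]=0x3c, mem[0x1d]=0x94, mem[0x1c]=0x7e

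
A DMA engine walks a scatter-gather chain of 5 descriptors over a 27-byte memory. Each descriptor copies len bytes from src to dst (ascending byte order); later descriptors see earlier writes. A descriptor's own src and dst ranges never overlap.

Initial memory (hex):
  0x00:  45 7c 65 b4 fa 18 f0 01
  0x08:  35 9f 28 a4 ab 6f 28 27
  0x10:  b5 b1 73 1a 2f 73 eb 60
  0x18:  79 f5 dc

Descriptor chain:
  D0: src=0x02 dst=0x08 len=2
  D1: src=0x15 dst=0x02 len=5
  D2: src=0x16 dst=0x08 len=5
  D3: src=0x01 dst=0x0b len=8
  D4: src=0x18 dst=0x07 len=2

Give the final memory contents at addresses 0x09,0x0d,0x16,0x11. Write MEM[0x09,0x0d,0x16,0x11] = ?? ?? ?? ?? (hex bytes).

#0 dst[0x08+2] := {0x65,0xb4}
#1 dst[0x02+5] := {0x73,0xeb,0x60,0x79,0xf5}
#2 dst[0x08+5] := {0xeb,0x60,0x79,0xf5,0xdc}
#3 dst[0x0b+8] := {0x7c,0x73,0xeb,0x60,0x79,0xf5,0x01,0xeb}
#4 dst[0x07+2] := {0x79,0xf5}
query mem[0x09]=0x60, mem[0x0d]=0xeb, mem[0x16]=0xeb, mem[0x11]=0x01

MEM[0x09,0x0d,0x16,0x11] = 60 eb eb 01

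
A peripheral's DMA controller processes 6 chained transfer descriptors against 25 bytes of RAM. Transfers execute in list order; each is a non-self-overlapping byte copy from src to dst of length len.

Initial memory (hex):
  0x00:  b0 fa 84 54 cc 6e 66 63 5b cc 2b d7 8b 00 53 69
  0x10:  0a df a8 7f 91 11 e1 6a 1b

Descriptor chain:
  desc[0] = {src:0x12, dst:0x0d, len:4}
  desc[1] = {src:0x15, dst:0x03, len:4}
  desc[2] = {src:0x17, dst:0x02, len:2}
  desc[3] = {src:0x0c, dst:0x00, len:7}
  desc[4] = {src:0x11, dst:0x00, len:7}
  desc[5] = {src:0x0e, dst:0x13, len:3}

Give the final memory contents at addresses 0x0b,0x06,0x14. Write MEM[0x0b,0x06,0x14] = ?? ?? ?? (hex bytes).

MEM[0x0b,0x06,0x14] = d7 6a 91

#0 dst[0x0d+4] := {0xa8,0x7f,0x91,0x11}
#1 dst[0x03+4] := {0x11,0xe1,0x6a,0x1b}
#2 dst[0x02+2] := {0x6a,0x1b}
#3 dst[0x00+7] := {0x8b,0xa8,0x7f,0x91,0x11,0xdf,0xa8}
#4 dst[0x00+7] := {0xdf,0xa8,0x7f,0x91,0x11,0xe1,0x6a}
#5 dst[0x13+3] := {0x7f,0x91,0x11}
query mem[0x0b]=0xd7, mem[0x06]=0x6a, mem[0x14]=0x91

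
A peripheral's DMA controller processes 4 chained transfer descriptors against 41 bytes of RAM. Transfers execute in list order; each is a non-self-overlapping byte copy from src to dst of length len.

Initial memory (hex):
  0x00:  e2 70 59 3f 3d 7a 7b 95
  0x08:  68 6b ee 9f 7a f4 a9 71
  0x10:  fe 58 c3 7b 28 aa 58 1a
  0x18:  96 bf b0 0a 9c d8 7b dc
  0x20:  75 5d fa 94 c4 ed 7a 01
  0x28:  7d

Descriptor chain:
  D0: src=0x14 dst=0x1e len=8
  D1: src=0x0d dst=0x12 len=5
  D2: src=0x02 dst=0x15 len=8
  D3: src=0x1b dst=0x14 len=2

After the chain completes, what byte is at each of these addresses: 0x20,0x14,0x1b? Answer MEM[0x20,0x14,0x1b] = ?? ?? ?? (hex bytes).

MEM[0x20,0x14,0x1b] = 58 68 68

  after D0: wrote 8B at 0x1e = 28aa581a96bfb00a
  after D1: wrote 5B at 0x12 = f4a971fe58
  after D2: wrote 8B at 0x15 = 593f3d7a7b95686b
  after D3: wrote 2B at 0x14 = 686b
query mem[0x20]=0x58, mem[0x14]=0x68, mem[0x1b]=0x68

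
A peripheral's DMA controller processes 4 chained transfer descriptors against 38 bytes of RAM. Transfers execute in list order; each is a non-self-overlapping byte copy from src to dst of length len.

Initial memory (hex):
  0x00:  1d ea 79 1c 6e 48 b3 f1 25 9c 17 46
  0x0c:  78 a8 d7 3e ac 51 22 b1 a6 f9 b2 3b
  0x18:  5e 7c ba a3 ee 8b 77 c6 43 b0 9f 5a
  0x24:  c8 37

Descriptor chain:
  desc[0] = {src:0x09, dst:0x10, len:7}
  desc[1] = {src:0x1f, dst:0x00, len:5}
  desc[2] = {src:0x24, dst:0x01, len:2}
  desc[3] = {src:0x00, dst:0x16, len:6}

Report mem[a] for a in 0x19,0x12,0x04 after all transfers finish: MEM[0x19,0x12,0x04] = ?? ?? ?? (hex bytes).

MEM[0x19,0x12,0x04] = 9f 46 5a

  after D0: wrote 7B at 0x10 = 9c174678a8d73e
  after D1: wrote 5B at 0x00 = c643b09f5a
  after D2: wrote 2B at 0x01 = c837
  after D3: wrote 6B at 0x16 = c6c8379f5a48
query mem[0x19]=0x9f, mem[0x12]=0x46, mem[0x04]=0x5a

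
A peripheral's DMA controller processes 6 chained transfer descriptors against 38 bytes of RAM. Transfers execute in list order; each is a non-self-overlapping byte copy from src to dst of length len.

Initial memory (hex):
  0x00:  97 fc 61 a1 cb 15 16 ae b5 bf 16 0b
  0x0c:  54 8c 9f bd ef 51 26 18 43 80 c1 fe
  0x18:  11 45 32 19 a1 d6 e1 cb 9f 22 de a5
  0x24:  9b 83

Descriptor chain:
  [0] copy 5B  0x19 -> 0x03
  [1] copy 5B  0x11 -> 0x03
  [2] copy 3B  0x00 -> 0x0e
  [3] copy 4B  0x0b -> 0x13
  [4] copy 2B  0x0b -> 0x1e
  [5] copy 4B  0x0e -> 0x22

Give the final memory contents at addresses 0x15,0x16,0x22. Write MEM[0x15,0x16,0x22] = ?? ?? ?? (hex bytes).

MEM[0x15,0x16,0x22] = 8c 97 97

[0] 0x19->0x03 len=5 : 45 32 19 a1 d6
[1] 0x11->0x03 len=5 : 51 26 18 43 80
[2] 0x00->0x0e len=3 : 97 fc 61
[3] 0x0b->0x13 len=4 : 0b 54 8c 97
[4] 0x0b->0x1e len=2 : 0b 54
[5] 0x0e->0x22 len=4 : 97 fc 61 51
query mem[0x15]=0x8c, mem[0x16]=0x97, mem[0x22]=0x97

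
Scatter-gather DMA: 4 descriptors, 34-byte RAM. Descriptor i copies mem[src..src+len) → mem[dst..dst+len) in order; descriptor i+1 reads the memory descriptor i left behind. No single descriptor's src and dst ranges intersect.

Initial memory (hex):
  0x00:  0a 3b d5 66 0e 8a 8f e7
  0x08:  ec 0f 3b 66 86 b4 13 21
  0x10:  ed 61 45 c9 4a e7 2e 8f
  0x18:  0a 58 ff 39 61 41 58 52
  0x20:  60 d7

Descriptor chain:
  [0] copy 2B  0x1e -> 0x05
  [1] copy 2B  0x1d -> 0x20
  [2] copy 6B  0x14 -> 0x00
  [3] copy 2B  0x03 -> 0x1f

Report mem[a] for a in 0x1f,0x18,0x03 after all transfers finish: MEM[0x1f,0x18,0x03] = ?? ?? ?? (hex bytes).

MEM[0x1f,0x18,0x03] = 8f 0a 8f

  after D0: wrote 2B at 0x05 = 5852
  after D1: wrote 2B at 0x20 = 4158
  after D2: wrote 6B at 0x00 = 4ae72e8f0a58
  after D3: wrote 2B at 0x1f = 8f0a
query mem[0x1f]=0x8f, mem[0x18]=0x0a, mem[0x03]=0x8f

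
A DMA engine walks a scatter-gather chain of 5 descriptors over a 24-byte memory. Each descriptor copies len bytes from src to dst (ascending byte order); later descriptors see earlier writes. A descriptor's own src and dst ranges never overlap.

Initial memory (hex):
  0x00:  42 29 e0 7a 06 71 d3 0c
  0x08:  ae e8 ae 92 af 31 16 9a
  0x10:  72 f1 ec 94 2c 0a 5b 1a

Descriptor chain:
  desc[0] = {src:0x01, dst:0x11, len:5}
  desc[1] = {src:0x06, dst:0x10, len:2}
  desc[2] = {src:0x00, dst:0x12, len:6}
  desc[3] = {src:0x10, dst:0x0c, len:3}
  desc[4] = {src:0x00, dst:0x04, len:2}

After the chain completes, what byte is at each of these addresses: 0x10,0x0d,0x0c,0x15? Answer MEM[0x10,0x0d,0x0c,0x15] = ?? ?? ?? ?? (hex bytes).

#0 dst[0x11+5] := {0x29,0xe0,0x7a,0x06,0x71}
#1 dst[0x10+2] := {0xd3,0x0c}
#2 dst[0x12+6] := {0x42,0x29,0xe0,0x7a,0x06,0x71}
#3 dst[0x0c+3] := {0xd3,0x0c,0x42}
#4 dst[0x04+2] := {0x42,0x29}
query mem[0x10]=0xd3, mem[0x0d]=0x0c, mem[0x0c]=0xd3, mem[0x15]=0x7a

MEM[0x10,0x0d,0x0c,0x15] = d3 0c d3 7a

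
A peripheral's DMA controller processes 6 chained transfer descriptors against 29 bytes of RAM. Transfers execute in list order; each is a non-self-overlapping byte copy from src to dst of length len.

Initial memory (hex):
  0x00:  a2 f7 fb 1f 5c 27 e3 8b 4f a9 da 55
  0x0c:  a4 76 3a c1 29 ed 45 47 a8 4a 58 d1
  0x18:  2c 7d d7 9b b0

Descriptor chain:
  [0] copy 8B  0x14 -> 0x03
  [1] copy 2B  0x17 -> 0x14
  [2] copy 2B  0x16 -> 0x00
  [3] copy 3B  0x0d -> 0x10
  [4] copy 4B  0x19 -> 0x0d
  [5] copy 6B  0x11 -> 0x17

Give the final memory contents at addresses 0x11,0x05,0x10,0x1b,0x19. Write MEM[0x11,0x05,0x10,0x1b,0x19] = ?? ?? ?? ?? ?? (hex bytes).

MEM[0x11,0x05,0x10,0x1b,0x19] = 3a 58 b0 2c 47

D0: mem[0x03..0x0a] <- [a8 4a 58 d1 2c 7d d7 9b]
D1: mem[0x14..0x15] <- [d1 2c]
D2: mem[0x00..0x01] <- [58 d1]
D3: mem[0x10..0x12] <- [76 3a c1]
D4: mem[0x0d..0x10] <- [7d d7 9b b0]
D5: mem[0x17..0x1c] <- [3a c1 47 d1 2c 58]
query mem[0x11]=0x3a, mem[0x05]=0x58, mem[0x10]=0xb0, mem[0x1b]=0x2c, mem[0x19]=0x47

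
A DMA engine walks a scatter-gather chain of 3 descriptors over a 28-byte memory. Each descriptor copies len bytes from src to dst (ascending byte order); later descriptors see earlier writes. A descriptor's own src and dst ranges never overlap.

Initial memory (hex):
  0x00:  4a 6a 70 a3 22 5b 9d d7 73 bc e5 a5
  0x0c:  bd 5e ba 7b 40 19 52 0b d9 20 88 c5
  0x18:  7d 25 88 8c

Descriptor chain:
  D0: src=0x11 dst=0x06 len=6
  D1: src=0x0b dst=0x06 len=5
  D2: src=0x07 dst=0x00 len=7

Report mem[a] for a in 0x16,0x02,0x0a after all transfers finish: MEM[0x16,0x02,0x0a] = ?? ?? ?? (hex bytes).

MEM[0x16,0x02,0x0a] = 88 ba 7b

[0] 0x11->0x06 len=6 : 19 52 0b d9 20 88
[1] 0x0b->0x06 len=5 : 88 bd 5e ba 7b
[2] 0x07->0x00 len=7 : bd 5e ba 7b 88 bd 5e
query mem[0x16]=0x88, mem[0x02]=0xba, mem[0x0a]=0x7b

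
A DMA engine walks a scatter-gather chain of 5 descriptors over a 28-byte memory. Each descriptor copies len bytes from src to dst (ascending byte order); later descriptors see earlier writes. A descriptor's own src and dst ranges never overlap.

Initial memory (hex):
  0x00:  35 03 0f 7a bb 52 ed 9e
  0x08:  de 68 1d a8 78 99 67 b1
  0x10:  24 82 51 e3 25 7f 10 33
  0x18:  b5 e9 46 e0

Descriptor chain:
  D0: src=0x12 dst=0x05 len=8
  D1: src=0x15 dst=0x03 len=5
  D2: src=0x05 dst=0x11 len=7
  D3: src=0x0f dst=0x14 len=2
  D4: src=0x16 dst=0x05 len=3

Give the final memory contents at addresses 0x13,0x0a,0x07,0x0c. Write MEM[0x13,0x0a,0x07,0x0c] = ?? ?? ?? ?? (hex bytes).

  after D0: wrote 8B at 0x05 = 51e3257f1033b5e9
  after D1: wrote 5B at 0x03 = 7f1033b5e9
  after D2: wrote 7B at 0x11 = 33b5e97f1033b5
  after D3: wrote 2B at 0x14 = b124
  after D4: wrote 3B at 0x05 = 33b5b5
query mem[0x13]=0xe9, mem[0x0a]=0x33, mem[0x07]=0xb5, mem[0x0c]=0xe9

MEM[0x13,0x0a,0x07,0x0c] = e9 33 b5 e9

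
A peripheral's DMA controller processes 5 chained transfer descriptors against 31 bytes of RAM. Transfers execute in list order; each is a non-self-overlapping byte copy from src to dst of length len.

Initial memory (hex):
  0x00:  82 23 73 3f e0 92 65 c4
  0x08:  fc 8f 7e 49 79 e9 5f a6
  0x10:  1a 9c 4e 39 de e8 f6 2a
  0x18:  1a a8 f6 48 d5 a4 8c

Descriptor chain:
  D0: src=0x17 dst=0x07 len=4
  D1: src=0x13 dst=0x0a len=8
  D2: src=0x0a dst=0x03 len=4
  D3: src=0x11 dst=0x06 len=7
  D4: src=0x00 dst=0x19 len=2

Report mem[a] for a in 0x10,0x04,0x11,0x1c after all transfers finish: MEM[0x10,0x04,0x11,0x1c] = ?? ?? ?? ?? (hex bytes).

MEM[0x10,0x04,0x11,0x1c] = a8 de f6 d5

[0] 0x17->0x07 len=4 : 2a 1a a8 f6
[1] 0x13->0x0a len=8 : 39 de e8 f6 2a 1a a8 f6
[2] 0x0a->0x03 len=4 : 39 de e8 f6
[3] 0x11->0x06 len=7 : f6 4e 39 de e8 f6 2a
[4] 0x00->0x19 len=2 : 82 23
query mem[0x10]=0xa8, mem[0x04]=0xde, mem[0x11]=0xf6, mem[0x1c]=0xd5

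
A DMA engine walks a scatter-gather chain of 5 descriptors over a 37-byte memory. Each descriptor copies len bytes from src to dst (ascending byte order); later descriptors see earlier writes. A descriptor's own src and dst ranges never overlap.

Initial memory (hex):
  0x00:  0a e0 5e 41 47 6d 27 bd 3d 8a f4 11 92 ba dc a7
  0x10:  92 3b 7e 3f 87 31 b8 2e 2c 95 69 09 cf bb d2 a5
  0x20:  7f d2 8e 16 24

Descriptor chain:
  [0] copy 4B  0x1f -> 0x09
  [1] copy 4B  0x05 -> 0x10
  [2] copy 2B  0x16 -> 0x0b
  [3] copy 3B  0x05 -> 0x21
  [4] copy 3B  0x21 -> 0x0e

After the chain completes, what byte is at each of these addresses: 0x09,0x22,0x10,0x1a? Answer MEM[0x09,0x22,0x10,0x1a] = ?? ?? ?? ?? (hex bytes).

[0] 0x1f->0x09 len=4 : a5 7f d2 8e
[1] 0x05->0x10 len=4 : 6d 27 bd 3d
[2] 0x16->0x0b len=2 : b8 2e
[3] 0x05->0x21 len=3 : 6d 27 bd
[4] 0x21->0x0e len=3 : 6d 27 bd
query mem[0x09]=0xa5, mem[0x22]=0x27, mem[0x10]=0xbd, mem[0x1a]=0x69

MEM[0x09,0x22,0x10,0x1a] = a5 27 bd 69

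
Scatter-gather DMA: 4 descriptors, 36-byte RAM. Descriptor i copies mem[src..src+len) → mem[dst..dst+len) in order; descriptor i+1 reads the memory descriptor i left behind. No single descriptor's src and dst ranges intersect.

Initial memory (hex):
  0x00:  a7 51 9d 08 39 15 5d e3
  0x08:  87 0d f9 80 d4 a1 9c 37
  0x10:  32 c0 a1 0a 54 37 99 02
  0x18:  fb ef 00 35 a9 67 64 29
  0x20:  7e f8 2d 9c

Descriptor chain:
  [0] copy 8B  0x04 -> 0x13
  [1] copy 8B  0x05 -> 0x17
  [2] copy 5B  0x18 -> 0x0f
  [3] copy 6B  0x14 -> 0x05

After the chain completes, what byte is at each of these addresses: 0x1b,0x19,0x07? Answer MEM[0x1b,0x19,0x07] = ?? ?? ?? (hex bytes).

MEM[0x1b,0x19,0x07] = 0d e3 e3

#0 dst[0x13+8] := {0x39,0x15,0x5d,0xe3,0x87,0x0d,0xf9,0x80}
#1 dst[0x17+8] := {0x15,0x5d,0xe3,0x87,0x0d,0xf9,0x80,0xd4}
#2 dst[0x0f+5] := {0x5d,0xe3,0x87,0x0d,0xf9}
#3 dst[0x05+6] := {0x15,0x5d,0xe3,0x15,0x5d,0xe3}
query mem[0x1b]=0x0d, mem[0x19]=0xe3, mem[0x07]=0xe3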